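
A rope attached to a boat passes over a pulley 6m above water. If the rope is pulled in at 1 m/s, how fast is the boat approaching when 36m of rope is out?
6√35/35 ≈ 1.014 m/s

rope² = x² + 6²
x = √(36² - 6²) = 6√35
dx/dt = (rope/x) · d(rope)/dt = (36/(6√35)) · (-1) = -6√35/35 m/s
The boat approaches at 6√35/35 ≈ 1.014 m/s.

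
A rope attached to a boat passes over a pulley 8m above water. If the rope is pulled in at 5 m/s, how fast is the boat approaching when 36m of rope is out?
45√77/77 ≈ 5.128 m/s

rope² = x² + 8²
x = √(36² - 8²) = 4√77
dx/dt = (rope/x) · d(rope)/dt = (36/(4√77)) · (-5) = -45√77/77 m/s
The boat approaches at 45√77/77 ≈ 5.128 m/s.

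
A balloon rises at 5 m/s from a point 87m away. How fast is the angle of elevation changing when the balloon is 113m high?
0.021389 rad/s

tan(θ) = y/87
sec²(θ) · dθ/dt = (1/87) · dy/dt
dθ/dt = cos²(θ)/87 · 5 = 87/(87² + 113²) · 5
dθ/dt = 0.021389 rad/s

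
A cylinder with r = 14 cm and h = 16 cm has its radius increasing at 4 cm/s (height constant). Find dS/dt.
352π cm²/s

S = 2πrh + 2πr² (lateral + bases)
dS/dt = (2πh + 4πr)·dr/dt = (2π·16 + 4π·14)·4
= 352π cm²/s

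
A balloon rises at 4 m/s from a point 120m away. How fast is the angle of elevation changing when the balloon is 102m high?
0.019352 rad/s

tan(θ) = y/120
sec²(θ) · dθ/dt = (1/120) · dy/dt
dθ/dt = cos²(θ)/120 · 4 = 120/(120² + 102²) · 4
dθ/dt = 0.019352 rad/s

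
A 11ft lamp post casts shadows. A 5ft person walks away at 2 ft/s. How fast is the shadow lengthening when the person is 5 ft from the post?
5/3 ft/s

By similar triangles: 11/(x+s) = 5/s
Solving: s = 5x/6
ds/dt = 5/6 · dx/dt = 5/6 · 2 = 5/3 ft/s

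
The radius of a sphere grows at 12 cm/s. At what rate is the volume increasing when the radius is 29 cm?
40368π cm³/s

V = (4/3)πr³
dV/dt = dV/dr · dr/dt = 4πr² · 12
At r = 29: dV/dt = 40368π cm³/s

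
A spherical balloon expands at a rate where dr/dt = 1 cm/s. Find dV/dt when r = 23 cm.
2116π cm³/s

V = (4/3)πr³
dV/dt = dV/dr · dr/dt = 4πr² · 1
At r = 23: dV/dt = 2116π cm³/s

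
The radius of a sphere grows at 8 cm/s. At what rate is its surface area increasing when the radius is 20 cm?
1280π cm²/s

S = 4πr²
dS/dt = dS/dr · dr/dt = 8πr · 8
At r = 20: dS/dt = 1280π cm²/s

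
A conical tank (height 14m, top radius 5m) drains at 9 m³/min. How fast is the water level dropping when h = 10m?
441/(625π) ≈ 0.2246 m/min

r/h = 5/14, so r = (5/14)h
V = (1/3)πr²h = (1/3)π((5/14)h)²h = (25/588)πh³
dV/dh = (25/196)πh²
dh/dt = (dV/dt)/(dV/dh) = -9/((25/196)π·10²) = -441/(625π) m/min
The level is dropping at 441/(625π) ≈ 0.2246 m/min.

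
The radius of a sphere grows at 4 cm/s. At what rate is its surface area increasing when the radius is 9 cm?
288π cm²/s

S = 4πr²
dS/dt = dS/dr · dr/dt = 8πr · 4
At r = 9: dS/dt = 288π cm²/s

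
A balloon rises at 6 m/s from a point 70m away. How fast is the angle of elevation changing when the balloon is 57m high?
0.05154 rad/s

tan(θ) = y/70
sec²(θ) · dθ/dt = (1/70) · dy/dt
dθ/dt = cos²(θ)/70 · 6 = 70/(70² + 57²) · 6
dθ/dt = 0.05154 rad/s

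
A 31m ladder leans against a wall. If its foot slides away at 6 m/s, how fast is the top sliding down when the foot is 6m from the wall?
36√37/185 ≈ 1.184 m/s

x² + y² = 31²
2x·dx/dt + 2y·dy/dt = 0
dy/dt = -x/y · dx/dt = -6/(5√37) · 6 = -36√37/185 m/s
The top is descending at 36√37/185 ≈ 1.184 m/s.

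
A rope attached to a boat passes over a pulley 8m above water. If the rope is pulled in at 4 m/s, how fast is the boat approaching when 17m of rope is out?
68/15 ≈ 4.533 m/s

rope² = x² + 8²
x = √(17² - 8²) = 15
dx/dt = (rope/x) · d(rope)/dt = (17/15) · (-4) = -68/15 m/s
The boat approaches at 68/15 ≈ 4.533 m/s.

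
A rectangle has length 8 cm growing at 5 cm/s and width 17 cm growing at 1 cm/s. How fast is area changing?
93 cm²/s

A = lw
dA/dt = w·dl/dt + l·dw/dt = 17·5 + 8·1 = 93 cm²/s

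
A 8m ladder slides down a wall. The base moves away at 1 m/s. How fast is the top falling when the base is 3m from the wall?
3√55/55 ≈ 0.4045 m/s

x² + y² = 8²
2x·dx/dt + 2y·dy/dt = 0
dy/dt = -x/y · dx/dt = -3/√55 · 1 = -3√55/55 m/s
The top is descending at 3√55/55 ≈ 0.4045 m/s.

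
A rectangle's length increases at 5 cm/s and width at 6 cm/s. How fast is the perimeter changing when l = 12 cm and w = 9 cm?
22 cm/s

P = 2(l + w)
dP/dt = 2(dl/dt + dw/dt) = 2(5 + 6) = 22 cm/s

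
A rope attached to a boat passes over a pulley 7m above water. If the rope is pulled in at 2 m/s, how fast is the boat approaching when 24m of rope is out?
48√527/527 ≈ 2.091 m/s

rope² = x² + 7²
x = √(24² - 7²) = √527
dx/dt = (rope/x) · d(rope)/dt = (24/√527) · (-2) = -48√527/527 m/s
The boat approaches at 48√527/527 ≈ 2.091 m/s.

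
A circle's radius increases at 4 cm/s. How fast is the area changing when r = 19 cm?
152π cm²/s

A = πr²
dA/dt = 2πr · dr/dt = 2π(19)(4) = 152π cm²/s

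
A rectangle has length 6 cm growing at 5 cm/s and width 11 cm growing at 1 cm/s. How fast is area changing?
61 cm²/s

A = lw
dA/dt = w·dl/dt + l·dw/dt = 11·5 + 6·1 = 61 cm²/s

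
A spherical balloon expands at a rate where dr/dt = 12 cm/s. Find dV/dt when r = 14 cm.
9408π cm³/s

V = (4/3)πr³
dV/dt = dV/dr · dr/dt = 4πr² · 12
At r = 14: dV/dt = 9408π cm³/s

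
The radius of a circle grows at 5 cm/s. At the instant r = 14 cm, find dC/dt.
10π cm/s

C = 2πr
dC/dt = 2π · dr/dt = 2π · 5 = 10π cm/s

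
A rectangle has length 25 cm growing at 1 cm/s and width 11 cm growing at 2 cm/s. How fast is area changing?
61 cm²/s

A = lw
dA/dt = w·dl/dt + l·dw/dt = 11·1 + 25·2 = 61 cm²/s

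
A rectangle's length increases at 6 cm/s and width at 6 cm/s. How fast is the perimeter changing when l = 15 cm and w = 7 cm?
24 cm/s

P = 2(l + w)
dP/dt = 2(dl/dt + dw/dt) = 2(6 + 6) = 24 cm/s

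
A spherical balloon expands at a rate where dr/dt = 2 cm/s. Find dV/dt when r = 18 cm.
2592π cm³/s

V = (4/3)πr³
dV/dt = dV/dr · dr/dt = 4πr² · 2
At r = 18: dV/dt = 2592π cm³/s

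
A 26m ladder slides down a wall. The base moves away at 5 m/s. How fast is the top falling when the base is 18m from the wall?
45√22/44 ≈ 4.797 m/s

x² + y² = 26²
2x·dx/dt + 2y·dy/dt = 0
dy/dt = -x/y · dx/dt = -18/(4√22) · 5 = -45√22/44 m/s
The top is descending at 45√22/44 ≈ 4.797 m/s.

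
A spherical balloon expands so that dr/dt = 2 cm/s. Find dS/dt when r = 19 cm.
304π cm²/s

S = 4πr²
dS/dt = dS/dr · dr/dt = 8πr · 2
At r = 19: dS/dt = 304π cm²/s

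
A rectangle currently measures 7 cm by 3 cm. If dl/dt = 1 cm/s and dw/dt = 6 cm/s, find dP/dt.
14 cm/s

P = 2(l + w)
dP/dt = 2(dl/dt + dw/dt) = 2(1 + 6) = 14 cm/s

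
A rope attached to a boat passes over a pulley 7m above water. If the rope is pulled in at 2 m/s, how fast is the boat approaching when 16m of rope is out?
32√23/69 ≈ 2.224 m/s

rope² = x² + 7²
x = √(16² - 7²) = 3√23
dx/dt = (rope/x) · d(rope)/dt = (16/(3√23)) · (-2) = -32√23/69 m/s
The boat approaches at 32√23/69 ≈ 2.224 m/s.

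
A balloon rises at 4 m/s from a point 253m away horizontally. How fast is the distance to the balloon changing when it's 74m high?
296√69485/69485 ≈ 1.123 m/s

z² = 253² + y²
z = √(253² + 74²) = √69485
dz/dt = y/z · dy/dt = 74/√69485 · 4 = 296√69485/69485 ≈ 1.123 m/s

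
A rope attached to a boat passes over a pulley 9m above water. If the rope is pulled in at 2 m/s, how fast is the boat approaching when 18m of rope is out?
4√3/3 ≈ 2.309 m/s

rope² = x² + 9²
x = √(18² - 9²) = 9√3
dx/dt = (rope/x) · d(rope)/dt = (18/(9√3)) · (-2) = -4√3/3 m/s
The boat approaches at 4√3/3 ≈ 2.309 m/s.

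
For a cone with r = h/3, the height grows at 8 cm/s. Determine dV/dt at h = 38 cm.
11552π/9 cm³/s

V = (1/3)π(h/3)²h = πh³/27
dV/dt = πh²/9 · 8
At h = 38: dV/dt = 11552π/9 cm³/s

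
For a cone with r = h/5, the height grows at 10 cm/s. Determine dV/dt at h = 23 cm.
1058π/5 cm³/s

V = (1/3)π(h/5)²h = πh³/75
dV/dt = πh²/25 · 10
At h = 23: dV/dt = 1058π/5 cm³/s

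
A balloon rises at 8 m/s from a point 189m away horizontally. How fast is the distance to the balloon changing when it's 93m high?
124√4930/2465 ≈ 3.532 m/s

z² = 189² + y²
z = √(189² + 93²) = 3√4930
dz/dt = y/z · dy/dt = 93/(3√4930) · 8 = 124√4930/2465 ≈ 3.532 m/s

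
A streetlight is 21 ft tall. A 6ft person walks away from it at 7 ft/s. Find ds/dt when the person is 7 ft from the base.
14/5 ft/s

By similar triangles: 21/(x+s) = 6/s
Solving: s = 6x/15
ds/dt = 6/15 · dx/dt = 2/5 · 7 = 14/5 ft/s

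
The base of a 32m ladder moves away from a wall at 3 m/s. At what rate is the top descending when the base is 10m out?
5√231/77 ≈ 0.9869 m/s

x² + y² = 32²
2x·dx/dt + 2y·dy/dt = 0
dy/dt = -x/y · dx/dt = -10/(2√231) · 3 = -5√231/77 m/s
The top is descending at 5√231/77 ≈ 0.9869 m/s.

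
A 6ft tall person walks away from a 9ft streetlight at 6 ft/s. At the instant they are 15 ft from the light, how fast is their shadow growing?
12 ft/s

By similar triangles: 9/(x+s) = 6/s
Solving: s = 6x/3
ds/dt = 6/3 · dx/dt = 2 · 6 = 12 ft/s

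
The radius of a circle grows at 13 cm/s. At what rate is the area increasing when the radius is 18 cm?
468π cm²/s

A = πr²
dA/dt = 2πr · dr/dt = 2π(18)(13) = 468π cm²/s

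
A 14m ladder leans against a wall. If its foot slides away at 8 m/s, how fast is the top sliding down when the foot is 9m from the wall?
72√115/115 ≈ 6.714 m/s

x² + y² = 14²
2x·dx/dt + 2y·dy/dt = 0
dy/dt = -x/y · dx/dt = -9/√115 · 8 = -72√115/115 m/s
The top is descending at 72√115/115 ≈ 6.714 m/s.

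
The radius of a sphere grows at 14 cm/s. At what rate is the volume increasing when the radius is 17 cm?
16184π cm³/s

V = (4/3)πr³
dV/dt = dV/dr · dr/dt = 4πr² · 14
At r = 17: dV/dt = 16184π cm³/s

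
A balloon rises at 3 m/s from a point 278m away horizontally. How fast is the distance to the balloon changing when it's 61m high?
183√81005/81005 ≈ 0.643 m/s

z² = 278² + y²
z = √(278² + 61²) = √81005
dz/dt = y/z · dy/dt = 61/√81005 · 3 = 183√81005/81005 ≈ 0.643 m/s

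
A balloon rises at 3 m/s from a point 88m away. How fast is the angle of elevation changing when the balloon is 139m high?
0.009754 rad/s

tan(θ) = y/88
sec²(θ) · dθ/dt = (1/88) · dy/dt
dθ/dt = cos²(θ)/88 · 3 = 88/(88² + 139²) · 3
dθ/dt = 0.009754 rad/s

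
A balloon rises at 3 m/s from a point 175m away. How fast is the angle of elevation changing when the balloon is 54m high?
0.015652 rad/s

tan(θ) = y/175
sec²(θ) · dθ/dt = (1/175) · dy/dt
dθ/dt = cos²(θ)/175 · 3 = 175/(175² + 54²) · 3
dθ/dt = 0.015652 rad/s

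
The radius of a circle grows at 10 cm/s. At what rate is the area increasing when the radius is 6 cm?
120π cm²/s

A = πr²
dA/dt = 2πr · dr/dt = 2π(6)(10) = 120π cm²/s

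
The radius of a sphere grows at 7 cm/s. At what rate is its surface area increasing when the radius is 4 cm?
224π cm²/s

S = 4πr²
dS/dt = dS/dr · dr/dt = 8πr · 7
At r = 4: dS/dt = 224π cm²/s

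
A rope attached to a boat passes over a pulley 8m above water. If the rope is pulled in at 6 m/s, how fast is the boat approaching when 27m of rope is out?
162√665/665 ≈ 6.282 m/s

rope² = x² + 8²
x = √(27² - 8²) = √665
dx/dt = (rope/x) · d(rope)/dt = (27/√665) · (-6) = -162√665/665 m/s
The boat approaches at 162√665/665 ≈ 6.282 m/s.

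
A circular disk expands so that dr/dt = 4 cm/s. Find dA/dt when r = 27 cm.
216π cm²/s

A = πr²
dA/dt = 2πr · dr/dt = 2π(27)(4) = 216π cm²/s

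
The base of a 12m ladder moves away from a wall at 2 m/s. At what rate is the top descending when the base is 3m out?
2√15/15 ≈ 0.5164 m/s

x² + y² = 12²
2x·dx/dt + 2y·dy/dt = 0
dy/dt = -x/y · dx/dt = -3/(3√15) · 2 = -2√15/15 m/s
The top is descending at 2√15/15 ≈ 0.5164 m/s.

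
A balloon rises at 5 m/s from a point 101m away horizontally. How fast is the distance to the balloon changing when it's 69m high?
345√14962/14962 ≈ 2.82 m/s

z² = 101² + y²
z = √(101² + 69²) = √14962
dz/dt = y/z · dy/dt = 69/√14962 · 5 = 345√14962/14962 ≈ 2.82 m/s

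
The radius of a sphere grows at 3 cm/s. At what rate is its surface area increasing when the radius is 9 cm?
216π cm²/s

S = 4πr²
dS/dt = dS/dr · dr/dt = 8πr · 3
At r = 9: dS/dt = 216π cm²/s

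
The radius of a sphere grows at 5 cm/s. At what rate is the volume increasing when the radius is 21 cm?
8820π cm³/s

V = (4/3)πr³
dV/dt = dV/dr · dr/dt = 4πr² · 5
At r = 21: dV/dt = 8820π cm³/s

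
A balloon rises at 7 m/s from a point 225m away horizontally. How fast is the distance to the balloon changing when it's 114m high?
266√7069/7069 ≈ 3.164 m/s

z² = 225² + y²
z = √(225² + 114²) = 3√7069
dz/dt = y/z · dy/dt = 114/(3√7069) · 7 = 266√7069/7069 ≈ 3.164 m/s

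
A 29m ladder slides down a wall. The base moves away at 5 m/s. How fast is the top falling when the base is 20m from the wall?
100/21 ≈ 4.762 m/s

x² + y² = 29²
2x·dx/dt + 2y·dy/dt = 0
dy/dt = -x/y · dx/dt = -20/21 · 5 = -100/21 m/s
The top is descending at 100/21 ≈ 4.762 m/s.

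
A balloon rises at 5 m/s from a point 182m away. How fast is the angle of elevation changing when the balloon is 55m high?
0.025174 rad/s

tan(θ) = y/182
sec²(θ) · dθ/dt = (1/182) · dy/dt
dθ/dt = cos²(θ)/182 · 5 = 182/(182² + 55²) · 5
dθ/dt = 0.025174 rad/s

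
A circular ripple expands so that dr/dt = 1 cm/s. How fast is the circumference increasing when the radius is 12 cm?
2π cm/s

C = 2πr
dC/dt = 2π · dr/dt = 2π · 1 = 2π cm/s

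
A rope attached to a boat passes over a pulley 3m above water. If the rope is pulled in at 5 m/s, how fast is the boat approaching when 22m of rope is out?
22√19/19 ≈ 5.047 m/s

rope² = x² + 3²
x = √(22² - 3²) = 5√19
dx/dt = (rope/x) · d(rope)/dt = (22/(5√19)) · (-5) = -22√19/19 m/s
The boat approaches at 22√19/19 ≈ 5.047 m/s.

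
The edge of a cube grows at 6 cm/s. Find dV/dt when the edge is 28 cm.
14112 cm³/s

V = s³
dV/dt = 3s² · ds/dt = 3·28²·6 = 14112 cm³/s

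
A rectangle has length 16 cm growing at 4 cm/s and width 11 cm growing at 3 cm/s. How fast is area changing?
92 cm²/s

A = lw
dA/dt = w·dl/dt + l·dw/dt = 11·4 + 16·3 = 92 cm²/s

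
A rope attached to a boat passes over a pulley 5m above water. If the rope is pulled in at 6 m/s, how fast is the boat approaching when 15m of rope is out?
9√2/2 ≈ 6.364 m/s

rope² = x² + 5²
x = √(15² - 5²) = 10√2
dx/dt = (rope/x) · d(rope)/dt = (15/(10√2)) · (-6) = -9√2/2 m/s
The boat approaches at 9√2/2 ≈ 6.364 m/s.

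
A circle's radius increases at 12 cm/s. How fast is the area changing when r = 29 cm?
696π cm²/s

A = πr²
dA/dt = 2πr · dr/dt = 2π(29)(12) = 696π cm²/s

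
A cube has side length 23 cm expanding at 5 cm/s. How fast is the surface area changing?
1380 cm²/s

A = 6s²
dA/dt = 12s · ds/dt = 12·23·5 = 1380 cm²/s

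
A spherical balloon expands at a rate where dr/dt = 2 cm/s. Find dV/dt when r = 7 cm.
392π cm³/s

V = (4/3)πr³
dV/dt = dV/dr · dr/dt = 4πr² · 2
At r = 7: dV/dt = 392π cm³/s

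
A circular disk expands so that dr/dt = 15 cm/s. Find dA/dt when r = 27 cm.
810π cm²/s

A = πr²
dA/dt = 2πr · dr/dt = 2π(27)(15) = 810π cm²/s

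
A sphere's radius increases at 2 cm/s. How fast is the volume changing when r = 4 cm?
128π cm³/s

V = (4/3)πr³
dV/dt = dV/dr · dr/dt = 4πr² · 2
At r = 4: dV/dt = 128π cm³/s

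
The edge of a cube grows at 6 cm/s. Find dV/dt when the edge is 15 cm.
4050 cm³/s

V = s³
dV/dt = 3s² · ds/dt = 3·15²·6 = 4050 cm³/s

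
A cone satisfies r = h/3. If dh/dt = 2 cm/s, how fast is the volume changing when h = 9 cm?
18π cm³/s

V = (1/3)π(h/3)²h = πh³/27
dV/dt = πh²/9 · 2
At h = 9: dV/dt = 18π cm³/s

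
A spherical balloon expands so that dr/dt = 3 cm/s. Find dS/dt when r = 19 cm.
456π cm²/s

S = 4πr²
dS/dt = dS/dr · dr/dt = 8πr · 3
At r = 19: dS/dt = 456π cm²/s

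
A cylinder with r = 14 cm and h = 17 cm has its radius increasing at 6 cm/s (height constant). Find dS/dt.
540π cm²/s

S = 2πrh + 2πr² (lateral + bases)
dS/dt = (2πh + 4πr)·dr/dt = (2π·17 + 4π·14)·6
= 540π cm²/s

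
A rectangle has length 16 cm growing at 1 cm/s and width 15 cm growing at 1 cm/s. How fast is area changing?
31 cm²/s

A = lw
dA/dt = w·dl/dt + l·dw/dt = 15·1 + 16·1 = 31 cm²/s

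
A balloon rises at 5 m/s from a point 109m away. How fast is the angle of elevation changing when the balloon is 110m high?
0.022726 rad/s

tan(θ) = y/109
sec²(θ) · dθ/dt = (1/109) · dy/dt
dθ/dt = cos²(θ)/109 · 5 = 109/(109² + 110²) · 5
dθ/dt = 0.022726 rad/s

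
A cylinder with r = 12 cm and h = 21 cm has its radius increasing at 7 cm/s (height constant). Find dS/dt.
630π cm²/s

S = 2πrh + 2πr² (lateral + bases)
dS/dt = (2πh + 4πr)·dr/dt = (2π·21 + 4π·12)·7
= 630π cm²/s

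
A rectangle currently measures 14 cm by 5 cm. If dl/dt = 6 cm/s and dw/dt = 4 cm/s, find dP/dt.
20 cm/s

P = 2(l + w)
dP/dt = 2(dl/dt + dw/dt) = 2(6 + 4) = 20 cm/s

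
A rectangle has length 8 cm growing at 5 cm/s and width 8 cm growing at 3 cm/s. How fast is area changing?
64 cm²/s

A = lw
dA/dt = w·dl/dt + l·dw/dt = 8·5 + 8·3 = 64 cm²/s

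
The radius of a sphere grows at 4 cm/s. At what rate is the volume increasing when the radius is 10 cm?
1600π cm³/s

V = (4/3)πr³
dV/dt = dV/dr · dr/dt = 4πr² · 4
At r = 10: dV/dt = 1600π cm³/s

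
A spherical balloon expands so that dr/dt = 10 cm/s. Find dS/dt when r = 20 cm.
1600π cm²/s

S = 4πr²
dS/dt = dS/dr · dr/dt = 8πr · 10
At r = 20: dS/dt = 1600π cm²/s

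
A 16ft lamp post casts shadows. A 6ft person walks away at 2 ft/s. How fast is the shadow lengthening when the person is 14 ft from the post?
6/5 ft/s

By similar triangles: 16/(x+s) = 6/s
Solving: s = 6x/10
ds/dt = 6/10 · dx/dt = 3/5 · 2 = 6/5 ft/s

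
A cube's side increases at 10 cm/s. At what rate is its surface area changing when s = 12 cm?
1440 cm²/s

A = 6s²
dA/dt = 12s · ds/dt = 12·12·10 = 1440 cm²/s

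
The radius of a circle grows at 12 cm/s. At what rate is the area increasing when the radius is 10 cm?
240π cm²/s

A = πr²
dA/dt = 2πr · dr/dt = 2π(10)(12) = 240π cm²/s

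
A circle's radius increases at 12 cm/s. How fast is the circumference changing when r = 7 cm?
24π cm/s

C = 2πr
dC/dt = 2π · dr/dt = 2π · 12 = 24π cm/s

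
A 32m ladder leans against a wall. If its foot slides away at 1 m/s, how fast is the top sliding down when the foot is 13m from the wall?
13√95/285 ≈ 0.4446 m/s

x² + y² = 32²
2x·dx/dt + 2y·dy/dt = 0
dy/dt = -x/y · dx/dt = -13/(3√95) · 1 = -13√95/285 m/s
The top is descending at 13√95/285 ≈ 0.4446 m/s.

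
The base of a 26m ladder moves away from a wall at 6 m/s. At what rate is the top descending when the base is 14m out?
7√30/10 ≈ 3.834 m/s

x² + y² = 26²
2x·dx/dt + 2y·dy/dt = 0
dy/dt = -x/y · dx/dt = -14/(4√30) · 6 = -7√30/10 m/s
The top is descending at 7√30/10 ≈ 3.834 m/s.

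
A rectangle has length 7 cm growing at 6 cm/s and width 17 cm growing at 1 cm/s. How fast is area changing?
109 cm²/s

A = lw
dA/dt = w·dl/dt + l·dw/dt = 17·6 + 7·1 = 109 cm²/s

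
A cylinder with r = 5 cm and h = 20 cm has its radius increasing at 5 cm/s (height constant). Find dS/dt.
300π cm²/s

S = 2πrh + 2πr² (lateral + bases)
dS/dt = (2πh + 4πr)·dr/dt = (2π·20 + 4π·5)·5
= 300π cm²/s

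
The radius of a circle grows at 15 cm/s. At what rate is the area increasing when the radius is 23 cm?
690π cm²/s

A = πr²
dA/dt = 2πr · dr/dt = 2π(23)(15) = 690π cm²/s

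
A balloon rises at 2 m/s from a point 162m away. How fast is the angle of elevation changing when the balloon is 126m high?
0.007692 rad/s

tan(θ) = y/162
sec²(θ) · dθ/dt = (1/162) · dy/dt
dθ/dt = cos²(θ)/162 · 2 = 162/(162² + 126²) · 2
dθ/dt = 0.007692 rad/s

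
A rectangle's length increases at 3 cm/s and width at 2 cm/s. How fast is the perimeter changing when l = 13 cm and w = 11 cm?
10 cm/s

P = 2(l + w)
dP/dt = 2(dl/dt + dw/dt) = 2(3 + 2) = 10 cm/s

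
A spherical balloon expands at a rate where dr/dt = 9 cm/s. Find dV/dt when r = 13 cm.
6084π cm³/s

V = (4/3)πr³
dV/dt = dV/dr · dr/dt = 4πr² · 9
At r = 13: dV/dt = 6084π cm³/s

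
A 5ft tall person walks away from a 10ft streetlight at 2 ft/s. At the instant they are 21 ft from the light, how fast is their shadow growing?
2 ft/s

By similar triangles: 10/(x+s) = 5/s
Solving: s = 5x/5
ds/dt = 5/5 · dx/dt = 1 · 2 = 2 ft/s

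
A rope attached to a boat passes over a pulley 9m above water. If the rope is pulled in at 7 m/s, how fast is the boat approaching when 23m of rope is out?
23√7/8 ≈ 7.607 m/s

rope² = x² + 9²
x = √(23² - 9²) = 8√7
dx/dt = (rope/x) · d(rope)/dt = (23/(8√7)) · (-7) = -23√7/8 m/s
The boat approaches at 23√7/8 ≈ 7.607 m/s.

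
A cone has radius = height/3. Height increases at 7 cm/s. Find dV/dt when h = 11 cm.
847π/9 cm³/s

V = (1/3)π(h/3)²h = πh³/27
dV/dt = πh²/9 · 7
At h = 11: dV/dt = 847π/9 cm³/s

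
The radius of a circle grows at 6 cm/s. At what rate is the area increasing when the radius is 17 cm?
204π cm²/s

A = πr²
dA/dt = 2πr · dr/dt = 2π(17)(6) = 204π cm²/s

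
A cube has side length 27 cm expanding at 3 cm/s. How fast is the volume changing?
6561 cm³/s

V = s³
dV/dt = 3s² · ds/dt = 3·27²·3 = 6561 cm³/s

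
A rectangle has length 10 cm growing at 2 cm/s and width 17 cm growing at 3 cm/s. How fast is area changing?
64 cm²/s

A = lw
dA/dt = w·dl/dt + l·dw/dt = 17·2 + 10·3 = 64 cm²/s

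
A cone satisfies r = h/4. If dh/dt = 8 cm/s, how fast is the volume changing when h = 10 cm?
50π cm³/s

V = (1/3)π(h/4)²h = πh³/48
dV/dt = πh²/16 · 8
At h = 10: dV/dt = 50π cm³/s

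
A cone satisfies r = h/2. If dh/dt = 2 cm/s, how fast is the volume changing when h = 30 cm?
450π cm³/s

V = (1/3)π(h/2)²h = πh³/12
dV/dt = πh²/4 · 2
At h = 30: dV/dt = 450π cm³/s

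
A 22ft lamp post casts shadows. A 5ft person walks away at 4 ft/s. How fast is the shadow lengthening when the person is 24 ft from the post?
20/17 ft/s

By similar triangles: 22/(x+s) = 5/s
Solving: s = 5x/17
ds/dt = 5/17 · dx/dt = 5/17 · 4 = 20/17 ft/s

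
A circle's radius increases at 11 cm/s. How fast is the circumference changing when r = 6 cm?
22π cm/s

C = 2πr
dC/dt = 2π · dr/dt = 2π · 11 = 22π cm/s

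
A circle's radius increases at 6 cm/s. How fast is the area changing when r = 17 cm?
204π cm²/s

A = πr²
dA/dt = 2πr · dr/dt = 2π(17)(6) = 204π cm²/s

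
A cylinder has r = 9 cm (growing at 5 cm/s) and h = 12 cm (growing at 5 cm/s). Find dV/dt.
1485π cm³/s

V = πr²h
dV/dt = 2πrh·dr/dt + πr²·dh/dt
= 2π(9)(12)(5) + π(9)²(5)
= 1485π cm³/s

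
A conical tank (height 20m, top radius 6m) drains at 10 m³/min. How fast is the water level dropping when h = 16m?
125/(288π) ≈ 0.1382 m/min

r/h = 6/20, so r = (3/10)h
V = (1/3)πr²h = (1/3)π((3/10)h)²h = (3/100)πh³
dV/dh = (9/100)πh²
dh/dt = (dV/dt)/(dV/dh) = -10/((9/100)π·16²) = -125/(288π) m/min
The level is dropping at 125/(288π) ≈ 0.1382 m/min.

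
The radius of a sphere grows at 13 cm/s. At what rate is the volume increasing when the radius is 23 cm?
27508π cm³/s

V = (4/3)πr³
dV/dt = dV/dr · dr/dt = 4πr² · 13
At r = 23: dV/dt = 27508π cm³/s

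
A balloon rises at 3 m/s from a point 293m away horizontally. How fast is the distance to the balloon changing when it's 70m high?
210√90749/90749 ≈ 0.6971 m/s

z² = 293² + y²
z = √(293² + 70²) = √90749
dz/dt = y/z · dy/dt = 70/√90749 · 3 = 210√90749/90749 ≈ 0.6971 m/s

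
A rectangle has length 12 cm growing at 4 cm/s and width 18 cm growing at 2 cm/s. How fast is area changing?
96 cm²/s

A = lw
dA/dt = w·dl/dt + l·dw/dt = 18·4 + 12·2 = 96 cm²/s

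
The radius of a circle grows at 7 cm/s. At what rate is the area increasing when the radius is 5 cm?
70π cm²/s

A = πr²
dA/dt = 2πr · dr/dt = 2π(5)(7) = 70π cm²/s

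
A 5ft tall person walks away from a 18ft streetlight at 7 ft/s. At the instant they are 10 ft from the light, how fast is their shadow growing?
35/13 ft/s

By similar triangles: 18/(x+s) = 5/s
Solving: s = 5x/13
ds/dt = 5/13 · dx/dt = 5/13 · 7 = 35/13 ft/s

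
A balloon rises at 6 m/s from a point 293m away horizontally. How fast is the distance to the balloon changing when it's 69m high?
207√90610/45305 ≈ 1.375 m/s

z² = 293² + y²
z = √(293² + 69²) = √90610
dz/dt = y/z · dy/dt = 69/√90610 · 6 = 207√90610/45305 ≈ 1.375 m/s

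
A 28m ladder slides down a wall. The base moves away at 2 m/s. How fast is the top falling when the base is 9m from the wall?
18√703/703 ≈ 0.6789 m/s

x² + y² = 28²
2x·dx/dt + 2y·dy/dt = 0
dy/dt = -x/y · dx/dt = -9/√703 · 2 = -18√703/703 m/s
The top is descending at 18√703/703 ≈ 0.6789 m/s.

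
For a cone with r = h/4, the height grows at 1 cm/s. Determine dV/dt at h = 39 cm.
1521π/16 cm³/s

V = (1/3)π(h/4)²h = πh³/48
dV/dt = πh²/16 · 1
At h = 39: dV/dt = 1521π/16 cm³/s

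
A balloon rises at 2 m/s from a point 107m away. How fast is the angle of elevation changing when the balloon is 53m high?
0.015009 rad/s

tan(θ) = y/107
sec²(θ) · dθ/dt = (1/107) · dy/dt
dθ/dt = cos²(θ)/107 · 2 = 107/(107² + 53²) · 2
dθ/dt = 0.015009 rad/s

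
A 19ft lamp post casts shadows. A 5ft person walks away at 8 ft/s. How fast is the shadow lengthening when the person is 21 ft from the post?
20/7 ft/s

By similar triangles: 19/(x+s) = 5/s
Solving: s = 5x/14
ds/dt = 5/14 · dx/dt = 5/14 · 8 = 20/7 ft/s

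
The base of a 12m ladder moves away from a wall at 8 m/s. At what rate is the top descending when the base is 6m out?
8√3/3 ≈ 4.619 m/s

x² + y² = 12²
2x·dx/dt + 2y·dy/dt = 0
dy/dt = -x/y · dx/dt = -6/(6√3) · 8 = -8√3/3 m/s
The top is descending at 8√3/3 ≈ 4.619 m/s.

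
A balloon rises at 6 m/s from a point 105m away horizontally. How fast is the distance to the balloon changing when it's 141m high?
141√3434/1717 ≈ 4.812 m/s

z² = 105² + y²
z = √(105² + 141²) = 3√3434
dz/dt = y/z · dy/dt = 141/(3√3434) · 6 = 141√3434/1717 ≈ 4.812 m/s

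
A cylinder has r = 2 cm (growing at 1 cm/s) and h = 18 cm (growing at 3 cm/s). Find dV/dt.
84π cm³/s

V = πr²h
dV/dt = 2πrh·dr/dt + πr²·dh/dt
= 2π(2)(18)(1) + π(2)²(3)
= 84π cm³/s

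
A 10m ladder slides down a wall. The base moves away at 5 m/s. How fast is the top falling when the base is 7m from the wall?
35√51/51 ≈ 4.901 m/s

x² + y² = 10²
2x·dx/dt + 2y·dy/dt = 0
dy/dt = -x/y · dx/dt = -7/√51 · 5 = -35√51/51 m/s
The top is descending at 35√51/51 ≈ 4.901 m/s.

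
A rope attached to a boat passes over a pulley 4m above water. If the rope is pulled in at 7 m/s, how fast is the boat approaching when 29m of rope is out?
203√33/165 ≈ 7.068 m/s

rope² = x² + 4²
x = √(29² - 4²) = 5√33
dx/dt = (rope/x) · d(rope)/dt = (29/(5√33)) · (-7) = -203√33/165 m/s
The boat approaches at 203√33/165 ≈ 7.068 m/s.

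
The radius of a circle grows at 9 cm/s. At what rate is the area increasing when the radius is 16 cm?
288π cm²/s

A = πr²
dA/dt = 2πr · dr/dt = 2π(16)(9) = 288π cm²/s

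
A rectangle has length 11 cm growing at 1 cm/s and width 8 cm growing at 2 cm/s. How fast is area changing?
30 cm²/s

A = lw
dA/dt = w·dl/dt + l·dw/dt = 8·1 + 11·2 = 30 cm²/s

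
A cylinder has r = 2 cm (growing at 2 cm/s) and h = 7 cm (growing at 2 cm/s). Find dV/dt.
64π cm³/s

V = πr²h
dV/dt = 2πrh·dr/dt + πr²·dh/dt
= 2π(2)(7)(2) + π(2)²(2)
= 64π cm³/s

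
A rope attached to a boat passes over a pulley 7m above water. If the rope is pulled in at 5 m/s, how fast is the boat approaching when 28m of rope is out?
4√15/3 ≈ 5.164 m/s

rope² = x² + 7²
x = √(28² - 7²) = 7√15
dx/dt = (rope/x) · d(rope)/dt = (28/(7√15)) · (-5) = -4√15/3 m/s
The boat approaches at 4√15/3 ≈ 5.164 m/s.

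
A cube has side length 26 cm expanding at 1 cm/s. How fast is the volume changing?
2028 cm³/s

V = s³
dV/dt = 3s² · ds/dt = 3·26²·1 = 2028 cm³/s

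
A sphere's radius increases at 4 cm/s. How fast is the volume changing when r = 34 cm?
18496π cm³/s

V = (4/3)πr³
dV/dt = dV/dr · dr/dt = 4πr² · 4
At r = 34: dV/dt = 18496π cm³/s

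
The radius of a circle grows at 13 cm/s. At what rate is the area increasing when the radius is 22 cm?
572π cm²/s

A = πr²
dA/dt = 2πr · dr/dt = 2π(22)(13) = 572π cm²/s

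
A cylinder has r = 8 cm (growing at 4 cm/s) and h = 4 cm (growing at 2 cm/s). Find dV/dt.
384π cm³/s

V = πr²h
dV/dt = 2πrh·dr/dt + πr²·dh/dt
= 2π(8)(4)(4) + π(8)²(2)
= 384π cm³/s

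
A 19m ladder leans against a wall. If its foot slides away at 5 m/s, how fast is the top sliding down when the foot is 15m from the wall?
75√34/68 ≈ 6.431 m/s

x² + y² = 19²
2x·dx/dt + 2y·dy/dt = 0
dy/dt = -x/y · dx/dt = -15/(2√34) · 5 = -75√34/68 m/s
The top is descending at 75√34/68 ≈ 6.431 m/s.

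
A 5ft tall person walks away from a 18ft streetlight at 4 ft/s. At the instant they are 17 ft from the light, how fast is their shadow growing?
20/13 ft/s

By similar triangles: 18/(x+s) = 5/s
Solving: s = 5x/13
ds/dt = 5/13 · dx/dt = 5/13 · 4 = 20/13 ft/s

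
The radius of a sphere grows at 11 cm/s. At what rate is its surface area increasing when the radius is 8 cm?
704π cm²/s

S = 4πr²
dS/dt = dS/dr · dr/dt = 8πr · 11
At r = 8: dS/dt = 704π cm²/s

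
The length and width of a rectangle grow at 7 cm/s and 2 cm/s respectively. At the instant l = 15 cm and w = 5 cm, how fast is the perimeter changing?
18 cm/s

P = 2(l + w)
dP/dt = 2(dl/dt + dw/dt) = 2(7 + 2) = 18 cm/s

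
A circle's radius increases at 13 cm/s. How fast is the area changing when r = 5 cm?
130π cm²/s

A = πr²
dA/dt = 2πr · dr/dt = 2π(5)(13) = 130π cm²/s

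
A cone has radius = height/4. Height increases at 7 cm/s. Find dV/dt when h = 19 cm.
2527π/16 cm³/s

V = (1/3)π(h/4)²h = πh³/48
dV/dt = πh²/16 · 7
At h = 19: dV/dt = 2527π/16 cm³/s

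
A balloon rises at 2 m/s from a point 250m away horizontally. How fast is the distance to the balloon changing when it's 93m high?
186√421/5473 ≈ 0.6973 m/s

z² = 250² + y²
z = √(250² + 93²) = 13√421
dz/dt = y/z · dy/dt = 93/(13√421) · 2 = 186√421/5473 ≈ 0.6973 m/s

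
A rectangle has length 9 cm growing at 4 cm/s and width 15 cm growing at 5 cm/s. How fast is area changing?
105 cm²/s

A = lw
dA/dt = w·dl/dt + l·dw/dt = 15·4 + 9·5 = 105 cm²/s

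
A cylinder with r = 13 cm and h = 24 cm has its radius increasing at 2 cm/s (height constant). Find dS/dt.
200π cm²/s

S = 2πrh + 2πr² (lateral + bases)
dS/dt = (2πh + 4πr)·dr/dt = (2π·24 + 4π·13)·2
= 200π cm²/s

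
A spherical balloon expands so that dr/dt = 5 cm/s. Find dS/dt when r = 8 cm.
320π cm²/s

S = 4πr²
dS/dt = dS/dr · dr/dt = 8πr · 5
At r = 8: dS/dt = 320π cm²/s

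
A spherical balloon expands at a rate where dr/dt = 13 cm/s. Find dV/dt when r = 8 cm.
3328π cm³/s

V = (4/3)πr³
dV/dt = dV/dr · dr/dt = 4πr² · 13
At r = 8: dV/dt = 3328π cm³/s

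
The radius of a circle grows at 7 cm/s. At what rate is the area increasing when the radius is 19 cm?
266π cm²/s

A = πr²
dA/dt = 2πr · dr/dt = 2π(19)(7) = 266π cm²/s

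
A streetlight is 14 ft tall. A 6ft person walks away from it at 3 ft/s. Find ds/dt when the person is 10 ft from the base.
9/4 ft/s

By similar triangles: 14/(x+s) = 6/s
Solving: s = 6x/8
ds/dt = 6/8 · dx/dt = 3/4 · 3 = 9/4 ft/s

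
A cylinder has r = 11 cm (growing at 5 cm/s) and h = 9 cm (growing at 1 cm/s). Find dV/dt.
1111π cm³/s

V = πr²h
dV/dt = 2πrh·dr/dt + πr²·dh/dt
= 2π(11)(9)(5) + π(11)²(1)
= 1111π cm³/s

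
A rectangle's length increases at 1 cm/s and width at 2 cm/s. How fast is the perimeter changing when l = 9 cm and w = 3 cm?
6 cm/s

P = 2(l + w)
dP/dt = 2(dl/dt + dw/dt) = 2(1 + 2) = 6 cm/s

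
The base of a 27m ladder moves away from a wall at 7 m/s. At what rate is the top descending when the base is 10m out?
70√629/629 ≈ 2.791 m/s

x² + y² = 27²
2x·dx/dt + 2y·dy/dt = 0
dy/dt = -x/y · dx/dt = -10/√629 · 7 = -70√629/629 m/s
The top is descending at 70√629/629 ≈ 2.791 m/s.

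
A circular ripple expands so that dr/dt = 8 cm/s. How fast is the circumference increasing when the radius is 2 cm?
16π cm/s

C = 2πr
dC/dt = 2π · dr/dt = 2π · 8 = 16π cm/s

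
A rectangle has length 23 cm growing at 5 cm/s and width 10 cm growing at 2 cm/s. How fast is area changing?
96 cm²/s

A = lw
dA/dt = w·dl/dt + l·dw/dt = 10·5 + 23·2 = 96 cm²/s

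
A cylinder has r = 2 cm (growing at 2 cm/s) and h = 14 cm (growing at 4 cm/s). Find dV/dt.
128π cm³/s

V = πr²h
dV/dt = 2πrh·dr/dt + πr²·dh/dt
= 2π(2)(14)(2) + π(2)²(4)
= 128π cm³/s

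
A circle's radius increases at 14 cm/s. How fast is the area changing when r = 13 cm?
364π cm²/s

A = πr²
dA/dt = 2πr · dr/dt = 2π(13)(14) = 364π cm²/s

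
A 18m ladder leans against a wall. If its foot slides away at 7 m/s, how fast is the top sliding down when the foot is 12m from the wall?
14√5/5 ≈ 6.261 m/s

x² + y² = 18²
2x·dx/dt + 2y·dy/dt = 0
dy/dt = -x/y · dx/dt = -12/(6√5) · 7 = -14√5/5 m/s
The top is descending at 14√5/5 ≈ 6.261 m/s.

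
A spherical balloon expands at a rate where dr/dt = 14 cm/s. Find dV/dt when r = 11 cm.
6776π cm³/s

V = (4/3)πr³
dV/dt = dV/dr · dr/dt = 4πr² · 14
At r = 11: dV/dt = 6776π cm³/s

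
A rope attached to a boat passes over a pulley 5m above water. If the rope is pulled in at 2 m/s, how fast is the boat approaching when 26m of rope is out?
52√651/651 ≈ 2.038 m/s

rope² = x² + 5²
x = √(26² - 5²) = √651
dx/dt = (rope/x) · d(rope)/dt = (26/√651) · (-2) = -52√651/651 m/s
The boat approaches at 52√651/651 ≈ 2.038 m/s.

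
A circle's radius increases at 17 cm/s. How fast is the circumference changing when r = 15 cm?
34π cm/s

C = 2πr
dC/dt = 2π · dr/dt = 2π · 17 = 34π cm/s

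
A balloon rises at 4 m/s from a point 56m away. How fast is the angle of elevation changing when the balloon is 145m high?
0.009271 rad/s

tan(θ) = y/56
sec²(θ) · dθ/dt = (1/56) · dy/dt
dθ/dt = cos²(θ)/56 · 4 = 56/(56² + 145²) · 4
dθ/dt = 0.009271 rad/s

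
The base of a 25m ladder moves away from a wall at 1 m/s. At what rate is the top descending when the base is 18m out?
18√301/301 ≈ 1.038 m/s

x² + y² = 25²
2x·dx/dt + 2y·dy/dt = 0
dy/dt = -x/y · dx/dt = -18/√301 · 1 = -18√301/301 m/s
The top is descending at 18√301/301 ≈ 1.038 m/s.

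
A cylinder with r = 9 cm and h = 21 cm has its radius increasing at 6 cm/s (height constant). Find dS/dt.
468π cm²/s

S = 2πrh + 2πr² (lateral + bases)
dS/dt = (2πh + 4πr)·dr/dt = (2π·21 + 4π·9)·6
= 468π cm²/s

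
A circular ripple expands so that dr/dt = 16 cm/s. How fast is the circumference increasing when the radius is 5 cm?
32π cm/s

C = 2πr
dC/dt = 2π · dr/dt = 2π · 16 = 32π cm/s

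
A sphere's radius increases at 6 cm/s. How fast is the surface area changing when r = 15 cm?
720π cm²/s

S = 4πr²
dS/dt = dS/dr · dr/dt = 8πr · 6
At r = 15: dS/dt = 720π cm²/s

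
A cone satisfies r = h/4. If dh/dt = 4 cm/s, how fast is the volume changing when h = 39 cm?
1521π/4 cm³/s

V = (1/3)π(h/4)²h = πh³/48
dV/dt = πh²/16 · 4
At h = 39: dV/dt = 1521π/4 cm³/s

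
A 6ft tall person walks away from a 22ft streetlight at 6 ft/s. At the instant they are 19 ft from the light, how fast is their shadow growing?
9/4 ft/s

By similar triangles: 22/(x+s) = 6/s
Solving: s = 6x/16
ds/dt = 6/16 · dx/dt = 3/8 · 6 = 9/4 ft/s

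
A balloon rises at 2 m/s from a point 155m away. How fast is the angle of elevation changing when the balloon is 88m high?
0.009758 rad/s

tan(θ) = y/155
sec²(θ) · dθ/dt = (1/155) · dy/dt
dθ/dt = cos²(θ)/155 · 2 = 155/(155² + 88²) · 2
dθ/dt = 0.009758 rad/s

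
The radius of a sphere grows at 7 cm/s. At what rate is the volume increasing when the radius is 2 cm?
112π cm³/s

V = (4/3)πr³
dV/dt = dV/dr · dr/dt = 4πr² · 7
At r = 2: dV/dt = 112π cm³/s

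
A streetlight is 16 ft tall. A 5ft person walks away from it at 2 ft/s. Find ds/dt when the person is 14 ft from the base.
10/11 ft/s

By similar triangles: 16/(x+s) = 5/s
Solving: s = 5x/11
ds/dt = 5/11 · dx/dt = 5/11 · 2 = 10/11 ft/s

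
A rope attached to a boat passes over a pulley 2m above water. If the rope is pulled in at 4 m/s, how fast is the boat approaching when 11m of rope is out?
44√13/39 ≈ 4.068 m/s

rope² = x² + 2²
x = √(11² - 2²) = 3√13
dx/dt = (rope/x) · d(rope)/dt = (11/(3√13)) · (-4) = -44√13/39 m/s
The boat approaches at 44√13/39 ≈ 4.068 m/s.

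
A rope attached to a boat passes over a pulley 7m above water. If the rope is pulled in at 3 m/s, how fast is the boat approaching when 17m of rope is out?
17√15/20 ≈ 3.292 m/s

rope² = x² + 7²
x = √(17² - 7²) = 4√15
dx/dt = (rope/x) · d(rope)/dt = (17/(4√15)) · (-3) = -17√15/20 m/s
The boat approaches at 17√15/20 ≈ 3.292 m/s.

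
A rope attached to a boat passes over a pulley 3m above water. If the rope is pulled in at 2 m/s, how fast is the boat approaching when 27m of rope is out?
9√5/10 ≈ 2.012 m/s

rope² = x² + 3²
x = √(27² - 3²) = 12√5
dx/dt = (rope/x) · d(rope)/dt = (27/(12√5)) · (-2) = -9√5/10 m/s
The boat approaches at 9√5/10 ≈ 2.012 m/s.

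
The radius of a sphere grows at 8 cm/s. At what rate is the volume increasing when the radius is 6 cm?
1152π cm³/s

V = (4/3)πr³
dV/dt = dV/dr · dr/dt = 4πr² · 8
At r = 6: dV/dt = 1152π cm³/s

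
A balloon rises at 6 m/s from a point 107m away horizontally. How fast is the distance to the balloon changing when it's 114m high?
684√24445/24445 ≈ 4.375 m/s

z² = 107² + y²
z = √(107² + 114²) = √24445
dz/dt = y/z · dy/dt = 114/√24445 · 6 = 684√24445/24445 ≈ 4.375 m/s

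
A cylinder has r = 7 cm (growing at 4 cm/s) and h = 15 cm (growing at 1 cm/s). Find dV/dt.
889π cm³/s

V = πr²h
dV/dt = 2πrh·dr/dt + πr²·dh/dt
= 2π(7)(15)(4) + π(7)²(1)
= 889π cm³/s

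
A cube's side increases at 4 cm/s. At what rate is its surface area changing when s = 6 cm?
288 cm²/s

A = 6s²
dA/dt = 12s · ds/dt = 12·6·4 = 288 cm²/s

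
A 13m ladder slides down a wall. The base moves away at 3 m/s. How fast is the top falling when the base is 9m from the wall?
27√22/44 ≈ 2.878 m/s

x² + y² = 13²
2x·dx/dt + 2y·dy/dt = 0
dy/dt = -x/y · dx/dt = -9/(2√22) · 3 = -27√22/44 m/s
The top is descending at 27√22/44 ≈ 2.878 m/s.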